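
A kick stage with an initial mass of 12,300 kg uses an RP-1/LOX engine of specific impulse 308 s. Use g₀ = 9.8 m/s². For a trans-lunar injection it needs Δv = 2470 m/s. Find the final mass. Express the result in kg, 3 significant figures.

v_e = Isp · g₀ = 308 × 9.8 = 3018.4 m/s.
m₀/m_f = exp(Δv / v_e) = exp(2470 / 3018.4) = exp(0.8183) = 2.2667.
m_f = m₀ / 2.2667 = 12,300 / 2.2667 = 5,426.39 kg.

final mass ≈ 5430 kg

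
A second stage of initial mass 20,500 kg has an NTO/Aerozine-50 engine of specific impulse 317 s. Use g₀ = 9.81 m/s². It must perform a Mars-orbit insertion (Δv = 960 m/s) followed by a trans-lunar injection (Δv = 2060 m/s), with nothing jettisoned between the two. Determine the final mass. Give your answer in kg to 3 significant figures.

v_e = Isp · g₀ = 317 × 9.81 = 3109.8 m/s.
After the first burn: m = 20500 × exp(−960/3109.8) = 20500 × 0.73440 = 15,055.2 kg.
After the second burn: m = 15,055.2 × exp(−2060/3109.8) = 15,055.2 × 0.51560 = 7,762.46 kg.

final mass ≈ 7760 kg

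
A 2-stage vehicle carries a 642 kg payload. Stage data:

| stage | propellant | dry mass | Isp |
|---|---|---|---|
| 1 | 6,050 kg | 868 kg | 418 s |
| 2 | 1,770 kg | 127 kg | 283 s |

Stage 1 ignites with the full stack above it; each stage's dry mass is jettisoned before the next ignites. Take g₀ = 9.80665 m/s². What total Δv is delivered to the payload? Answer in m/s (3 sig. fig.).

Ignition mass of stage 1 = 6,050+868 + 1,770+127 + 642 = 9,457 kg.
Stage 1: m₀ = 9,457 kg, m_f = 9,457 − 6,050 = 3,407 kg; Δv = 418×9.80665×ln(2.776) = 4099.2×1.0209 ≈ 4185 m/s.
Stage 2: m₀ = 2,539 kg, m_f = 2,539 − 1,770 = 769 kg; Δv = 283×9.80665×ln(3.302) = 2775.3×1.1944 ≈ 3315 m/s.
Total Δv = 4185 + 3315 = 7500 m/s.

Δv ≈ 7500 m/s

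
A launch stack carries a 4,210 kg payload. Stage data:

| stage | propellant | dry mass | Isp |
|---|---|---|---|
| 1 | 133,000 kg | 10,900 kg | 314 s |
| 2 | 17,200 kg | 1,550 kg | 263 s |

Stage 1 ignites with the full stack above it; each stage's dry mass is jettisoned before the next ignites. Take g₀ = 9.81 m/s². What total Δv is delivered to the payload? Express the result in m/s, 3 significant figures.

Ignition mass of stage 1 = 133,000+10,900 + 17,200+1,550 + 4,210 = 166,860 kg.
Stage 1: m₀ = 166,860 kg, m_f = 166,860 − 133,000 = 33,860 kg; Δv = 314×9.81×ln(4.928) = 3080.3×1.5949 ≈ 4913 m/s.
Stage 2: m₀ = 22,960 kg, m_f = 22,960 − 17,200 = 5,760 kg; Δv = 263×9.81×ln(3.986) = 2580.0×1.3828 ≈ 3568 m/s.
Total Δv = 4913 + 3568 = 8481 m/s.

Δv ≈ 8480 m/s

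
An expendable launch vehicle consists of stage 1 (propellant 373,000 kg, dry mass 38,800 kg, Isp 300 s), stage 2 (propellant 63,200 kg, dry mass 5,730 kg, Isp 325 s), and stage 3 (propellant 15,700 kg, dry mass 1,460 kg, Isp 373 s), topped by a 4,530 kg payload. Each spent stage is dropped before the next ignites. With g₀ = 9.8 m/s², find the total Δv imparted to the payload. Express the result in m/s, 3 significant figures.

Ignition mass of stage 1 = 373,000+38,800 + 63,200+5,730 + 15,700+1,460 + 4,530 = 502,420 kg.
Stage 1: m₀ = 502,420 kg, m_f = 502,420 − 373,000 = 129,420 kg; Δv = 300×9.8×ln(3.882) = 2940.0×1.3564 ≈ 3988 m/s.
Stage 2: m₀ = 90,620 kg, m_f = 90,620 − 63,200 = 27,420 kg; Δv = 325×9.8×ln(3.305) = 3185.0×1.1954 ≈ 3807 m/s.
Stage 3: m₀ = 21,690 kg, m_f = 21,690 − 15,700 = 5,990 kg; Δv = 373×9.8×ln(3.621) = 3655.4×1.2868 ≈ 4704 m/s.
Total Δv = 3988 + 3807 + 4704 = 12499 m/s.

Δv ≈ 12500 m/s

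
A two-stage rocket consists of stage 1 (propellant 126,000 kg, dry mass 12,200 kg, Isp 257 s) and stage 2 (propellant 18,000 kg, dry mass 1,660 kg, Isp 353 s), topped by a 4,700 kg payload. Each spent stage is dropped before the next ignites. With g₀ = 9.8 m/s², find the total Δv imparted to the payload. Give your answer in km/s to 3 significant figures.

Δv ≈ 8.40 km/s

Ignition mass of stage 1 = 126,000+12,200 + 18,000+1,660 + 4,700 = 162,560 kg.
Stage 1: m₀ = 162,560 kg, m_f = 162,560 − 126,000 = 36,560 kg; Δv = 257×9.8×ln(4.446) = 2518.6×1.4921 ≈ 3758 m/s.
Stage 2: m₀ = 24,360 kg, m_f = 24,360 − 18,000 = 6,360 kg; Δv = 353×9.8×ln(3.83) = 3459.4×1.3429 ≈ 4646 m/s.
Total Δv = 3758 + 4646 = 8404 m/s.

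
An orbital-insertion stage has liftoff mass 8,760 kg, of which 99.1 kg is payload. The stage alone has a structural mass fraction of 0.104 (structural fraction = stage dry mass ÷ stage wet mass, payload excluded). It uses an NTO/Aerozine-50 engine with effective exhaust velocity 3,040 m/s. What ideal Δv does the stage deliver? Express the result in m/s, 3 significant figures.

Δv ≈ 6600 m/s

Stage wet mass = m₀ − payload = 8,760 − 99.1 = 8,660.9 kg.
Stage dry mass = ε × stage wet mass = 0.104 × 8,660.9 = 900.734 kg.
Burnout mass m_f = stage dry + payload = 900.734 + 99.1 = 999.834 kg.
Using Δv = v_e ln(m₀/m_f): Δv = v_e · ln(8,760/999.834) = 3040.0 × ln(8.761) = 3040.0 × 2.1704 ≈ 6598 m/s.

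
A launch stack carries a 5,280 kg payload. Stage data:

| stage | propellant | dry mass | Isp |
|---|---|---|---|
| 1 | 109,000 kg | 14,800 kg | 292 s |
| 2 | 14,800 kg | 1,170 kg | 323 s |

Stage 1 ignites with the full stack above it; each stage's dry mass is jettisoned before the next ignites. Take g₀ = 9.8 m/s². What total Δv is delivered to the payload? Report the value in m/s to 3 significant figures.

Δv ≈ 7760 m/s

Ignition mass of stage 1 = 109,000+14,800 + 14,800+1,170 + 5,280 = 145,050 kg.
Stage 1: m₀ = 145,050 kg, m_f = 145,050 − 109,000 = 36,050 kg; Δv = 292×9.8×ln(4.024) = 2861.6×1.3922 ≈ 3984 m/s.
Stage 2: m₀ = 21,250 kg, m_f = 21,250 − 14,800 = 6,450 kg; Δv = 323×9.8×ln(3.295) = 3165.4×1.1923 ≈ 3774 m/s.
Total Δv = 3984 + 3774 = 7758 m/s.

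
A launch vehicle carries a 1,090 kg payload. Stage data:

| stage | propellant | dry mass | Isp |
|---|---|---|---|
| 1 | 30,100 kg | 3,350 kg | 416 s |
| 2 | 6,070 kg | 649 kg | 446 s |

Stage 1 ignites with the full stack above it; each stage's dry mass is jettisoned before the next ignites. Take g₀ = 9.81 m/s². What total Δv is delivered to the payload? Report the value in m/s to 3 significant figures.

Δv ≈ 11900 m/s

Ignition mass of stage 1 = 30,100+3,350 + 6,070+649 + 1,090 = 41,259 kg.
Stage 1: m₀ = 41,259 kg, m_f = 41,259 − 30,100 = 11,159 kg; Δv = 416×9.81×ln(3.697) = 4081.0×1.3076 ≈ 5336 m/s.
Stage 2: m₀ = 7,809 kg, m_f = 7,809 − 6,070 = 1,739 kg; Δv = 446×9.81×ln(4.491) = 4375.3×1.5020 ≈ 6571 m/s.
Total Δv = 5336 + 6571 = 11907 m/s.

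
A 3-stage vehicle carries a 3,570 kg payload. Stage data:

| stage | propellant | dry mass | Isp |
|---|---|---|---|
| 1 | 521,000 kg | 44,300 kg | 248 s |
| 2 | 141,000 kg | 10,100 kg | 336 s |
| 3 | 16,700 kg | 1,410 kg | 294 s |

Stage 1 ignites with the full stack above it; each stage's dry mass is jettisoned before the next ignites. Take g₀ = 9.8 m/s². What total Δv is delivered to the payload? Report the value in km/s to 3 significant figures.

Ignition mass of stage 1 = 521,000+44,300 + 141,000+10,100 + 16,700+1,410 + 3,570 = 738,080 kg.
Stage 1: m₀ = 738,080 kg, m_f = 738,080 − 521,000 = 217,080 kg; Δv = 248×9.8×ln(3.4) = 2430.4×1.2238 ≈ 2974 m/s.
Stage 2: m₀ = 172,780 kg, m_f = 172,780 − 141,000 = 31,780 kg; Δv = 336×9.8×ln(5.437) = 3292.8×1.6932 ≈ 5575 m/s.
Stage 3: m₀ = 21,680 kg, m_f = 21,680 − 16,700 = 4,980 kg; Δv = 294×9.8×ln(4.353) = 2881.2×1.4710 ≈ 4238 m/s.
Total Δv = 2974 + 5575 + 4238 = 12787 m/s.

Δv ≈ 12.8 km/s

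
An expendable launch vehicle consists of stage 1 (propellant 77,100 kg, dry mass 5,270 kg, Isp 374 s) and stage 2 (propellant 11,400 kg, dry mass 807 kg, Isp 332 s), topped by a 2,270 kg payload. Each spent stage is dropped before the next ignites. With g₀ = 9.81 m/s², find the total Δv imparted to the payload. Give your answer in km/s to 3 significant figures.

Ignition mass of stage 1 = 77,100+5,270 + 11,400+807 + 2,270 = 96,847 kg.
Stage 1: m₀ = 96,847 kg, m_f = 96,847 − 77,100 = 19,747 kg; Δv = 374×9.81×ln(4.904) = 3668.9×1.5901 ≈ 5834 m/s.
Stage 2: m₀ = 14,477 kg, m_f = 14,477 − 11,400 = 3,077 kg; Δv = 332×9.81×ln(4.705) = 3256.9×1.5486 ≈ 5044 m/s.
Total Δv = 5834 + 5044 = 10878 m/s.

Δv ≈ 10.9 km/s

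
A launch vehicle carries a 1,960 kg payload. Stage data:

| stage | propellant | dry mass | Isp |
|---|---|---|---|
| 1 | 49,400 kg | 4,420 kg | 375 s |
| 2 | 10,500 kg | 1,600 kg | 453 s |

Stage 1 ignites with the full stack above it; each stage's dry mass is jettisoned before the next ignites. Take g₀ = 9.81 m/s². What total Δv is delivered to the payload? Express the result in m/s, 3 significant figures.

Ignition mass of stage 1 = 49,400+4,420 + 10,500+1,600 + 1,960 = 67,880 kg.
Stage 1: m₀ = 67,880 kg, m_f = 67,880 − 49,400 = 18,480 kg; Δv = 375×9.81×ln(3.673) = 3678.8×1.3011 ≈ 4786 m/s.
Stage 2: m₀ = 14,060 kg, m_f = 14,060 − 10,500 = 3,560 kg; Δv = 453×9.81×ln(3.949) = 4443.9×1.3736 ≈ 6104 m/s.
Total Δv = 4786 + 6104 = 10890 m/s.

Δv ≈ 10900 m/s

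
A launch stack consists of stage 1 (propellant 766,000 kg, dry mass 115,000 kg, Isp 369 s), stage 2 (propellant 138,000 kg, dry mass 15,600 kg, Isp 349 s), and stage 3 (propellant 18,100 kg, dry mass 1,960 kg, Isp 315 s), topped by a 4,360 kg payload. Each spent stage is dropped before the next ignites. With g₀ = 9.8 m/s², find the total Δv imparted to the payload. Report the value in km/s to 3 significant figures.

Ignition mass of stage 1 = 766,000+115,000 + 138,000+15,600 + 18,100+1,960 + 4,360 = 1,059,020 kg.
Stage 1: m₀ = 1,059,020 kg, m_f = 1,059,020 − 766,000 = 293,020 kg; Δv = 369×9.8×ln(3.614) = 3616.2×1.2849 ≈ 4646 m/s.
Stage 2: m₀ = 178,020 kg, m_f = 178,020 − 138,000 = 40,020 kg; Δv = 349×9.8×ln(4.448) = 3420.2×1.4925 ≈ 5105 m/s.
Stage 3: m₀ = 24,420 kg, m_f = 24,420 − 18,100 = 6,320 kg; Δv = 315×9.8×ln(3.864) = 3087.0×1.3517 ≈ 4173 m/s.
Total Δv = 4646 + 5105 + 4173 = 13924 m/s.

Δv ≈ 13.9 km/s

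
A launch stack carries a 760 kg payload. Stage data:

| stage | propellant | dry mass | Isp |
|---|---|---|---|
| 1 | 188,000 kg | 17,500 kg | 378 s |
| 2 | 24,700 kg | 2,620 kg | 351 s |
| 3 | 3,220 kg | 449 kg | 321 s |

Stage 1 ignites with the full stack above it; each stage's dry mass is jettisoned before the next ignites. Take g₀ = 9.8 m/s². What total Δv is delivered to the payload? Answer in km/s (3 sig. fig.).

Ignition mass of stage 1 = 188,000+17,500 + 24,700+2,620 + 3,220+449 + 760 = 237,249 kg.
Stage 1: m₀ = 237,249 kg, m_f = 237,249 − 188,000 = 49,249 kg; Δv = 378×9.8×ln(4.817) = 3704.4×1.5722 ≈ 5824 m/s.
Stage 2: m₀ = 31,749 kg, m_f = 31,749 − 24,700 = 7,049 kg; Δv = 351×9.8×ln(4.504) = 3439.8×1.5050 ≈ 5177 m/s.
Stage 3: m₀ = 4,429 kg, m_f = 4,429 − 3,220 = 1,209 kg; Δv = 321×9.8×ln(3.663) = 3145.8×1.2984 ≈ 4084 m/s.
Total Δv = 5824 + 5177 + 4084 = 15085 m/s.

Δv ≈ 15.1 km/s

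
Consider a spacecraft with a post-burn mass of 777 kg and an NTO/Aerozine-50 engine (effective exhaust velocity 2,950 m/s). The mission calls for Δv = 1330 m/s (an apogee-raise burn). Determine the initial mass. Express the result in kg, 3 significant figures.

From the ideal rocket equation, m₀/m_f = exp(Δv / v_e) = exp(1330 / 2950.0) = exp(0.4508) = 1.5696.
m₀ = m_f × 1.5696 = 777 × 1.5696 = 1,219.58 kg.

initial mass ≈ 1220 kg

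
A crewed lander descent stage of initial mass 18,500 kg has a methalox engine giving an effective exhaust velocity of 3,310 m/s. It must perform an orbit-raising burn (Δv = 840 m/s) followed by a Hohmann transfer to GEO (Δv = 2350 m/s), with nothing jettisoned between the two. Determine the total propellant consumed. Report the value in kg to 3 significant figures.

After the first burn: m = 18500 × exp(−840/3310.0) = 18500 × 0.77587 = 14,353.6 kg.
After the second burn: m = 14,353.6 × exp(−2350/3310.0) = 14,353.6 × 0.49166 = 7,057.09 kg.
Total propellant = m₀ − m_final = 18500 − 7,057.09 = 11,442.91 kg.

total propellant consumed ≈ 11400 kg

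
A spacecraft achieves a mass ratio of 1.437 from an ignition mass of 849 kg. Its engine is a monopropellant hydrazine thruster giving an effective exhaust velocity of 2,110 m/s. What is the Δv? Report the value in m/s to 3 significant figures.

Using Δv = v_e ln(m₀/m_f): Δv = v_e · ln(1.437) = 2110.0 × 0.3626 ≈ 765.0 m/s.

Δv ≈ 765 m/s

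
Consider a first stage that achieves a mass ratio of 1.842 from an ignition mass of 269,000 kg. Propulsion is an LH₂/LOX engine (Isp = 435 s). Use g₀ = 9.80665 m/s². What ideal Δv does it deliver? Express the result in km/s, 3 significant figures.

v_e = Isp · g₀ = 435 × 9.80665 = 4265.9 m/s.
Using Δv = v_e ln(m₀/m_f): Δv = v_e · ln(1.842) = 4265.9 × 0.6109 ≈ 2605.8 m/s.

Δv ≈ 2.61 km/s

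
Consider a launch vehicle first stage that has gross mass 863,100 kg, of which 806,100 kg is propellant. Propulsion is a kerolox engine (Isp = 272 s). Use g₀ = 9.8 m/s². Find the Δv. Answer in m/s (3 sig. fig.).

Δv ≈ 7240 m/s

v_e = Isp · g₀ = 272 × 9.8 = 2665.6 m/s.
m_f = m₀ − m_prop = 863,100 − 806,100 = 57,000 kg.
Δv = v_e · ln(m₀/m_f) = 2665.6 × ln(15.14) = 2665.6 × 2.7175 ≈ 7243.7 m/s.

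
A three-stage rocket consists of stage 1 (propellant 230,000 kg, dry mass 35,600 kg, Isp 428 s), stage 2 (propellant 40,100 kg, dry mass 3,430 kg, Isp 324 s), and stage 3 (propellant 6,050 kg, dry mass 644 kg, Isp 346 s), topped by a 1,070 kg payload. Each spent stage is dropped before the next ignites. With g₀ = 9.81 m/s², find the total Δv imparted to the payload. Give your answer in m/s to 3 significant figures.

Ignition mass of stage 1 = 230,000+35,600 + 40,100+3,430 + 6,050+644 + 1,070 = 316,894 kg.
Stage 1: m₀ = 316,894 kg, m_f = 316,894 − 230,000 = 86,894 kg; Δv = 428×9.81×ln(3.647) = 4198.7×1.2939 ≈ 5433 m/s.
Stage 2: m₀ = 51,294 kg, m_f = 51,294 − 40,100 = 11,194 kg; Δv = 324×9.81×ln(4.582) = 3178.4×1.5222 ≈ 4838 m/s.
Stage 3: m₀ = 7,764 kg, m_f = 7,764 − 6,050 = 1,714 kg; Δv = 346×9.81×ln(4.53) = 3394.3×1.5107 ≈ 5128 m/s.
Total Δv = 5433 + 4838 + 5128 = 15399 m/s.

Δv ≈ 15400 m/s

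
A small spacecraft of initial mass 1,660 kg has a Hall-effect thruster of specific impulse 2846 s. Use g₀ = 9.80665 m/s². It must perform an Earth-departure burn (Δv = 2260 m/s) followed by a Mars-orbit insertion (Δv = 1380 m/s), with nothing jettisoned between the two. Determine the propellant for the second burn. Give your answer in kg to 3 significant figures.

v_e = Isp · g₀ = 2846 × 9.80665 = 27909.7 m/s.
After the first burn: m = 1660 × exp(−2260/27909.7) = 1660 × 0.92222 = 1,530.89 kg.
After the second burn: m = 1,530.89 × exp(−1380/27909.7) = 1,530.89 × 0.95176 = 1,457.04 kg.
Second-burn propellant = 1,530.89 − 1,457.04 = 73.85 kg.

propellant for the second burn ≈ 73.9 kg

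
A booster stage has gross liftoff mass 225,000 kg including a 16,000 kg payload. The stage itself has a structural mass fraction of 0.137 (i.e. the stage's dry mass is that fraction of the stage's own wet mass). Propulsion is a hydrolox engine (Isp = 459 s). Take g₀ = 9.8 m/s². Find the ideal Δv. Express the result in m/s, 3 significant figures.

Δv ≈ 7280 m/s

Stage wet mass = m₀ − payload = 225,000 − 16,000 = 209,000 kg.
Stage dry mass = ε × stage wet mass = 0.137 × 209,000 = 28,633 kg.
Burnout mass m_f = stage dry + payload = 28,633 + 16,000 = 44,633 kg.
v_e = Isp · g₀ = 459 × 9.8 = 4498.2 m/s.
Rocket equation: Δv = v_e · ln(225,000/44,633) = 4498.2 × ln(5.041) = 4498.2 × 1.6176 ≈ 7276 m/s.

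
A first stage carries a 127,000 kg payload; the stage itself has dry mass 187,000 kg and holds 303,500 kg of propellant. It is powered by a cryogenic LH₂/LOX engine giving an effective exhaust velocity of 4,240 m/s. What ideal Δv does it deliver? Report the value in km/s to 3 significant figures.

Δv ≈ 2.87 km/s

m₀ = payload + dry + propellant = 127,000 + 187,000 + 303,500 = 617,500 kg.
m_f = payload + dry = 127,000 + 187,000 = 314,000 kg.
Δv = v_e · ln(m₀/m_f) = 4240.0 × ln(1.967) = 4240.0 × 0.6763 ≈ 2867.5 m/s.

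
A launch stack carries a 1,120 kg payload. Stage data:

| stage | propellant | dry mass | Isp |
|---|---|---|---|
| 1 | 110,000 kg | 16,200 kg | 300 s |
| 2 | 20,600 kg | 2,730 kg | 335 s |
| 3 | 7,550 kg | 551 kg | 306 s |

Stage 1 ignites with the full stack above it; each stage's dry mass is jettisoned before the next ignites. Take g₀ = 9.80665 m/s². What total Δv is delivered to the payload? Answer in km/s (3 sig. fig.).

Δv ≈ 11.9 km/s

Ignition mass of stage 1 = 110,000+16,200 + 20,600+2,730 + 7,550+551 + 1,120 = 158,751 kg.
Stage 1: m₀ = 158,751 kg, m_f = 158,751 − 110,000 = 48,751 kg; Δv = 300×9.80665×ln(3.256) = 2942.0×1.1806 ≈ 3473 m/s.
Stage 2: m₀ = 32,551 kg, m_f = 32,551 − 20,600 = 11,951 kg; Δv = 335×9.80665×ln(2.724) = 3285.2×1.0020 ≈ 3292 m/s.
Stage 3: m₀ = 9,221 kg, m_f = 9,221 − 7,550 = 1,671 kg; Δv = 306×9.80665×ln(5.518) = 3000.8×1.7081 ≈ 5126 m/s.
Total Δv = 3473 + 3292 + 5126 = 11891 m/s.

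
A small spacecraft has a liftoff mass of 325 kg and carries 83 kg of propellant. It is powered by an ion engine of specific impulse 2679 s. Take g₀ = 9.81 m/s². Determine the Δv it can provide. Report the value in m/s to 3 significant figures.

v_e = Isp · g₀ = 2679 × 9.81 = 26281.0 m/s.
m_f = m₀ − m_prop = 325 − 83 = 242 kg.
By the Tsiolkovsky rocket equation, Δv = v_e · ln(m₀/m_f) = 26281.0 × ln(1.343) = 26281.0 × 0.2949 ≈ 7749.9 m/s.

Δv ≈ 7750 m/s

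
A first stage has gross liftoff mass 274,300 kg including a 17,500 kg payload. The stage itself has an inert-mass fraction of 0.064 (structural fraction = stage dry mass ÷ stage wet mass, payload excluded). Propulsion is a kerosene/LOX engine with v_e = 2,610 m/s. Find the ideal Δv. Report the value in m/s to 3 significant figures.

Δv ≈ 5450 m/s

Stage wet mass = m₀ − payload = 274,300 − 17,500 = 256,800 kg.
Stage dry mass = ε × stage wet mass = 0.064 × 256,800 = 16,435.2 kg.
Burnout mass m_f = stage dry + payload = 16,435.2 + 17,500 = 33,935.2 kg.
Rocket equation: Δv = v_e · ln(274,300/33,935.2) = 2610.0 × ln(8.083) = 2610.0 × 2.0898 ≈ 5454 m/s.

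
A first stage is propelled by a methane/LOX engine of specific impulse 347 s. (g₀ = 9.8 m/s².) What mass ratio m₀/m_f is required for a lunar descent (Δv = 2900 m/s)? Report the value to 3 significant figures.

mass ratio ≈ 2.35

v_e = Isp · g₀ = 347 × 9.8 = 3400.6 m/s.
From the ideal rocket equation, m₀/m_f = exp(Δv / v_e) = exp(2900 / 3400.6) = exp(0.8528) = 2.3462.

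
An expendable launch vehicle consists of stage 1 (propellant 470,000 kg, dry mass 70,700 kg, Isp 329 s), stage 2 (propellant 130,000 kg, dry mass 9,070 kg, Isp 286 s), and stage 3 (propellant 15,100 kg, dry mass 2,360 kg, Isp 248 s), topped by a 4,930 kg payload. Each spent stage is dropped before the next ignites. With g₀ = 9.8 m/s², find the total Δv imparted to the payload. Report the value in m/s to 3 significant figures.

Δv ≈ 10900 m/s

Ignition mass of stage 1 = 470,000+70,700 + 130,000+9,070 + 15,100+2,360 + 4,930 = 702,160 kg.
Stage 1: m₀ = 702,160 kg, m_f = 702,160 − 470,000 = 232,160 kg; Δv = 329×9.8×ln(3.024) = 3224.2×1.1067 ≈ 3568 m/s.
Stage 2: m₀ = 161,460 kg, m_f = 161,460 − 130,000 = 31,460 kg; Δv = 286×9.8×ln(5.132) = 2802.8×1.6355 ≈ 4584 m/s.
Stage 3: m₀ = 22,390 kg, m_f = 22,390 − 15,100 = 7,290 kg; Δv = 248×9.8×ln(3.071) = 2430.4×1.1221 ≈ 2727 m/s.
Total Δv = 3568 + 4584 + 2727 = 10879 m/s.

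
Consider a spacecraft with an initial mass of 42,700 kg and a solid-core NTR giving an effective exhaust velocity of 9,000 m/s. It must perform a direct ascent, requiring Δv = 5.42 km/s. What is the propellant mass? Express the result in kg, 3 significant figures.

propellant mass ≈ 19300 kg

By the Tsiolkovsky rocket equation, m₀/m_f = exp(Δv / v_e) = exp(5420 / 9000.0) = exp(0.6022) = 1.8262.
m_f = 42,700 / 1.8262 = 23,381.9 kg, so propellant = m₀ − m_f = 42,700 − 23,381.9 = 19,318.1 kg.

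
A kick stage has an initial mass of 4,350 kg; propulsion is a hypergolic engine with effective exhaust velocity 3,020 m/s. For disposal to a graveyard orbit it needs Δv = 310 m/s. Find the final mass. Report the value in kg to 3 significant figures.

final mass ≈ 3930 kg

By the Tsiolkovsky rocket equation, m₀/m_f = exp(Δv / v_e) = exp(310 / 3020.0) = exp(0.1026) = 1.1081.
m_f = m₀ / 1.1081 = 4,350 / 1.1081 = 3,925.64 kg.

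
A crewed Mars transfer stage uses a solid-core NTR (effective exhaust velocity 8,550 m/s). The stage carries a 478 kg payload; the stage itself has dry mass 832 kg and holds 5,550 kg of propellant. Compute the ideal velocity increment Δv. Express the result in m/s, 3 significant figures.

m₀ = payload + dry + propellant = 478 + 832 + 5,550 = 6,860 kg.
m_f = payload + dry = 478 + 832 = 1,310 kg.
Δv = v_e · ln(m₀/m_f) = 8550.0 × ln(5.237) = 8550.0 × 1.6557 ≈ 14156.1 m/s.

Δv ≈ 14200 m/s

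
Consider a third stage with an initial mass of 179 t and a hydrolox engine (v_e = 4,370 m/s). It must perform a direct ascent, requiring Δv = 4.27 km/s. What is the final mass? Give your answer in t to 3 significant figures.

m₀/m_f = exp(Δv / v_e) = exp(4270 / 4370.0) = exp(0.9771) = 2.6568.
m_f = m₀ / 2.6568 = 179 / 2.6568 = 67.3743 t.

final mass ≈ 67.4 t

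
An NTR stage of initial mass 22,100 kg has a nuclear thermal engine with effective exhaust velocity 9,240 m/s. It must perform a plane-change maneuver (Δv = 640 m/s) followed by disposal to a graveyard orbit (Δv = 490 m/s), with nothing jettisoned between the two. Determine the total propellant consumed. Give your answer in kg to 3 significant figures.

total propellant consumed ≈ 2540 kg

After the first burn: m = 22100 × exp(−640/9240.0) = 22100 × 0.93308 = 20,621.1 kg.
After the second burn: m = 20,621.1 × exp(−490/9240.0) = 20,621.1 × 0.94835 = 19,556 kg.
Total propellant = m₀ − m_final = 22100 − 19,556 = 2,544 kg.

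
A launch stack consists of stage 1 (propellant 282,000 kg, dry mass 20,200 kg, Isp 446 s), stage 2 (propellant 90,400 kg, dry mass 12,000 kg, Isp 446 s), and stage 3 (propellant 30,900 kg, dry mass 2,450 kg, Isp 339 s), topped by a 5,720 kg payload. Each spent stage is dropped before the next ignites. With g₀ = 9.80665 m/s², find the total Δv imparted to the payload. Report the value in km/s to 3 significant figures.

Ignition mass of stage 1 = 282,000+20,200 + 90,400+12,000 + 30,900+2,450 + 5,720 = 443,670 kg.
Stage 1: m₀ = 443,670 kg, m_f = 443,670 − 282,000 = 161,670 kg; Δv = 446×9.80665×ln(2.744) = 4373.8×1.0095 ≈ 4415 m/s.
Stage 2: m₀ = 141,470 kg, m_f = 141,470 − 90,400 = 51,070 kg; Δv = 446×9.80665×ln(2.77) = 4373.8×1.0189 ≈ 4456 m/s.
Stage 3: m₀ = 39,070 kg, m_f = 39,070 − 30,900 = 8,170 kg; Δv = 339×9.80665×ln(4.782) = 3324.5×1.5649 ≈ 5202 m/s.
Total Δv = 4415 + 4456 + 5202 = 14073 m/s.

Δv ≈ 14.1 km/s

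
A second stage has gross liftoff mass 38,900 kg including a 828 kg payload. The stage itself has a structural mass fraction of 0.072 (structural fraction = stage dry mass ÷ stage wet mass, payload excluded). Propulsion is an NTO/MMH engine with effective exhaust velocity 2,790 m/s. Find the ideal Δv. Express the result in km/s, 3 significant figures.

Δv ≈ 6.66 km/s

Stage wet mass = m₀ − payload = 38,900 − 828 = 38,072 kg.
Stage dry mass = ε × stage wet mass = 0.072 × 38,072 = 2,741.18 kg.
Burnout mass m_f = stage dry + payload = 2,741.18 + 828 = 3,569.18 kg.
By the Tsiolkovsky rocket equation, Δv = v_e · ln(38,900/3,569.18) = 2790.0 × ln(10.9) = 2790.0 × 2.3887 ≈ 6664 m/s.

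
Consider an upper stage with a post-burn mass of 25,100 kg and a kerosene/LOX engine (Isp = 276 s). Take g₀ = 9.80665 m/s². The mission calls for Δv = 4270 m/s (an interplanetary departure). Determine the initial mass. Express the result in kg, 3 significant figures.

initial mass ≈ 122000 kg

v_e = Isp · g₀ = 276 × 9.80665 = 2706.6 m/s.
Using Δv = v_e ln(m₀/m_f): m₀/m_f = exp(Δv / v_e) = exp(4270 / 2706.6) = exp(1.5776) = 4.8433.
m₀ = m_f × 4.8433 = 25,100 × 4.8433 = 121,567 kg.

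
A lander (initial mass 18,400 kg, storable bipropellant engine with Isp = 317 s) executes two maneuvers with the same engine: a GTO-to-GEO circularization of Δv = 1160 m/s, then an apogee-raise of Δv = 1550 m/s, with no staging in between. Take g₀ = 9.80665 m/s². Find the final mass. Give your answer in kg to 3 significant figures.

final mass ≈ 7700 kg

v_e = Isp · g₀ = 317 × 9.80665 = 3108.7 m/s.
After the first burn: m = 18400 × exp(−1160/3108.7) = 18400 × 0.68857 = 12,669.7 kg.
After the second burn: m = 12,669.7 × exp(−1550/3108.7) = 12,669.7 × 0.60738 = 7,695.32 kg.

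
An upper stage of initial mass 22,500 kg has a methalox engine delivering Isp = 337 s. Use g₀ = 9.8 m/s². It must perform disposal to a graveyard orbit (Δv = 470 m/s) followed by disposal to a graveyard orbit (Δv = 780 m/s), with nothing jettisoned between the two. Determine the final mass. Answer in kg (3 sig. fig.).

v_e = Isp · g₀ = 337 × 9.8 = 3302.6 m/s.
After the first burn: m = 22500 × exp(−470/3302.6) = 22500 × 0.86735 = 19,515.4 kg.
After the second burn: m = 19,515.4 × exp(−780/3302.6) = 19,515.4 × 0.78964 = 15,410.1 kg.

final mass ≈ 15400 kg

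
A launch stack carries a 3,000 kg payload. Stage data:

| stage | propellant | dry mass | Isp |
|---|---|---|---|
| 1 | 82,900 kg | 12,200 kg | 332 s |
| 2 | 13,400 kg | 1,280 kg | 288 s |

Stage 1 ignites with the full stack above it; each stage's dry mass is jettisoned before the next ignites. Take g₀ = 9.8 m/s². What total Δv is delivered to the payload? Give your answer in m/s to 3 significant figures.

Ignition mass of stage 1 = 82,900+12,200 + 13,400+1,280 + 3,000 = 112,780 kg.
Stage 1: m₀ = 112,780 kg, m_f = 112,780 − 82,900 = 29,880 kg; Δv = 332×9.8×ln(3.774) = 3253.6×1.3282 ≈ 4322 m/s.
Stage 2: m₀ = 17,680 kg, m_f = 17,680 − 13,400 = 4,280 kg; Δv = 288×9.8×ln(4.131) = 2822.4×1.4185 ≈ 4004 m/s.
Total Δv = 4322 + 4004 = 8326 m/s.

Δv ≈ 8330 m/s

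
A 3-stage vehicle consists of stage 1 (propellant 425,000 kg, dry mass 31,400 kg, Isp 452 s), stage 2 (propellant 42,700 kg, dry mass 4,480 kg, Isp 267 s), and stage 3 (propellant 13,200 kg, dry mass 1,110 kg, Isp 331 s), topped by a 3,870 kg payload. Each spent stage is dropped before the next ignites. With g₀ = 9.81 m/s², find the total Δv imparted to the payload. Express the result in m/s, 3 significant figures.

Δv ≈ 14500 m/s

Ignition mass of stage 1 = 425,000+31,400 + 42,700+4,480 + 13,200+1,110 + 3,870 = 521,760 kg.
Stage 1: m₀ = 521,760 kg, m_f = 521,760 − 425,000 = 96,760 kg; Δv = 452×9.81×ln(5.392) = 4434.1×1.6850 ≈ 7471 m/s.
Stage 2: m₀ = 65,360 kg, m_f = 65,360 − 42,700 = 22,660 kg; Δv = 267×9.81×ln(2.884) = 2619.3×1.0593 ≈ 2775 m/s.
Stage 3: m₀ = 18,180 kg, m_f = 18,180 − 13,200 = 4,980 kg; Δv = 331×9.81×ln(3.651) = 3247.1×1.2949 ≈ 4205 m/s.
Total Δv = 7471 + 2775 + 4205 = 14451 m/s.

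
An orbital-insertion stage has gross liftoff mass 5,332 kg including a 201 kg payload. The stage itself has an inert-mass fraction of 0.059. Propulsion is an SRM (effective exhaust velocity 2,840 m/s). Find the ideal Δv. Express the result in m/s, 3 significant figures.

Stage wet mass = m₀ − payload = 5,332 − 201 = 5,131 kg.
Stage dry mass = ε × stage wet mass = 0.059 × 5,131 = 302.729 kg.
Burnout mass m_f = stage dry + payload = 302.729 + 201 = 503.729 kg.
From the ideal rocket equation, Δv = v_e · ln(5,332/503.729) = 2840.0 × ln(10.59) = 2840.0 × 2.3594 ≈ 6701 m/s.

Δv ≈ 6700 m/s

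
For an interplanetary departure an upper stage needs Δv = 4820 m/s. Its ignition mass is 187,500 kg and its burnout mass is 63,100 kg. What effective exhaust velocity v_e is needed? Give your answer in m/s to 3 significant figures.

ln(m₀/m_f) = ln(187500/63100) = ln(2.971) = 1.0891.
Rocket equation: v_e = Δv / ln(m₀/m_f) = 4820 / 1.0891 = 4425.8 m/s.

v_e ≈ 4430 m/s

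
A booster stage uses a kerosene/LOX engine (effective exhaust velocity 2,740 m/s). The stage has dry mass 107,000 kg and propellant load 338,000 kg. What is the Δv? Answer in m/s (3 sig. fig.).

m₀ = m_dry + m_prop = 107,000 + 338,000 = 445,000 kg.
Δv = v_e · ln(m₀/m_f) = 2740.0 × ln(4.159) = 2740.0 × 1.4252 ≈ 3905.2 m/s.

Δv ≈ 3910 m/s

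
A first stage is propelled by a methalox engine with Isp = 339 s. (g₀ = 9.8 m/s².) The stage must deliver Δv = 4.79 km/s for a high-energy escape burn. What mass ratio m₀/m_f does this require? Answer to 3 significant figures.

mass ratio ≈ 4.23

v_e = Isp · g₀ = 339 × 9.8 = 3322.2 m/s.
From the ideal rocket equation, m₀/m_f = exp(Δv / v_e) = exp(4790 / 3322.2) = exp(1.4418) = 4.2284.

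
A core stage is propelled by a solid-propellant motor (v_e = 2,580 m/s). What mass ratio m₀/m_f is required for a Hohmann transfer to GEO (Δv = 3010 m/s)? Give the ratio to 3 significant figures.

m₀/m_f = exp(Δv / v_e) = exp(3010 / 2580.0) = exp(1.1667) = 3.2113.

mass ratio ≈ 3.21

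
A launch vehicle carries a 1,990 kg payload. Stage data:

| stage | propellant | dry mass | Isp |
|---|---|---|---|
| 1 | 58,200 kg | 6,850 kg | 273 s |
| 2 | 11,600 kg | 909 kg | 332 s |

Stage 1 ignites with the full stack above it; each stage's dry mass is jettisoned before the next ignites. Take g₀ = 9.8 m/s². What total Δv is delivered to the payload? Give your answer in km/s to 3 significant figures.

Δv ≈ 8.76 km/s

Ignition mass of stage 1 = 58,200+6,850 + 11,600+909 + 1,990 = 79,549 kg.
Stage 1: m₀ = 79,549 kg, m_f = 79,549 − 58,200 = 21,349 kg; Δv = 273×9.8×ln(3.726) = 2675.4×1.3154 ≈ 3519 m/s.
Stage 2: m₀ = 14,499 kg, m_f = 14,499 − 11,600 = 2,899 kg; Δv = 332×9.8×ln(5.001) = 3253.6×1.6097 ≈ 5237 m/s.
Total Δv = 3519 + 5237 = 8756 m/s.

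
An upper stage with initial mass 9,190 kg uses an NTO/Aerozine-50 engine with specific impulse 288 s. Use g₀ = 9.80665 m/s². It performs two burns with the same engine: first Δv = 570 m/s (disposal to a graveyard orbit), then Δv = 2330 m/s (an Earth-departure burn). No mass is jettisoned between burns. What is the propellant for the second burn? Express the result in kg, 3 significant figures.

v_e = Isp · g₀ = 288 × 9.80665 = 2824.3 m/s.
After the first burn: m = 9190 × exp(−570/2824.3) = 9190 × 0.81724 = 7,510.44 kg.
After the second burn: m = 7,510.44 × exp(−2330/2824.3) = 7,510.44 × 0.43824 = 3,291.38 kg.
Second-burn propellant = 7,510.44 − 3,291.38 = 4,219.06 kg.

propellant for the second burn ≈ 4220 kg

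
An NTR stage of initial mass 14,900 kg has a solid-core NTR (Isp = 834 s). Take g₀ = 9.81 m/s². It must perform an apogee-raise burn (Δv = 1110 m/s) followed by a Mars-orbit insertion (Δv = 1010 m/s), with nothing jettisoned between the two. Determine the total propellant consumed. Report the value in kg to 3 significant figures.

v_e = Isp · g₀ = 834 × 9.81 = 8181.5 m/s.
After the first burn: m = 14900 × exp(−1110/8181.5) = 14900 × 0.87313 = 13,009.6 kg.
After the second burn: m = 13,009.6 × exp(−1010/8181.5) = 13,009.6 × 0.88387 = 11,498.8 kg.
Total propellant = m₀ − m_final = 14900 − 11,498.8 = 3,401.2 kg.

total propellant consumed ≈ 3400 kg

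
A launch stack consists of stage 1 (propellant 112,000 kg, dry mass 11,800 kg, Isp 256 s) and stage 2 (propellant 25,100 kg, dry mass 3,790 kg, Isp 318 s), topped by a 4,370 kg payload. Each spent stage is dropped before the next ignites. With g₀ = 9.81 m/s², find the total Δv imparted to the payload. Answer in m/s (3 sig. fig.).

Ignition mass of stage 1 = 112,000+11,800 + 25,100+3,790 + 4,370 = 157,060 kg.
Stage 1: m₀ = 157,060 kg, m_f = 157,060 − 112,000 = 45,060 kg; Δv = 256×9.81×ln(3.486) = 2511.4×1.2486 ≈ 3136 m/s.
Stage 2: m₀ = 33,260 kg, m_f = 33,260 − 25,100 = 8,160 kg; Δv = 318×9.81×ln(4.076) = 3119.6×1.4051 ≈ 4383 m/s.
Total Δv = 3136 + 4383 = 7519 m/s.

Δv ≈ 7520 m/s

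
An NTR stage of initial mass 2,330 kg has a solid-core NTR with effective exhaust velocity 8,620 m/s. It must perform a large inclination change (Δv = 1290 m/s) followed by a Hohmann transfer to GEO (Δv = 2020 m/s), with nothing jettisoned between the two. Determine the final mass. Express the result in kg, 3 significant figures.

final mass ≈ 1590 kg

After the first burn: m = 2330 × exp(−1290/8620.0) = 2330 × 0.86101 = 2,006.15 kg.
After the second burn: m = 2,006.15 × exp(−2020/8620.0) = 2,006.15 × 0.79109 = 1,587.05 kg.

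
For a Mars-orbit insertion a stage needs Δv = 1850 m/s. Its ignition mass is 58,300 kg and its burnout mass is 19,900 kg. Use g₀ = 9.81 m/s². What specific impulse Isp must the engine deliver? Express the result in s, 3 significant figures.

ln(m₀/m_f) = ln(58300/19900) = ln(2.93) = 1.0749.
v_e = Δv / ln(m₀/m_f) = 1850 / 1.0749 = 1721.1 m/s.
Isp = v_e / g₀ = 1721.1 / 9.81 = 175.4 s.

Isp ≈ 175 s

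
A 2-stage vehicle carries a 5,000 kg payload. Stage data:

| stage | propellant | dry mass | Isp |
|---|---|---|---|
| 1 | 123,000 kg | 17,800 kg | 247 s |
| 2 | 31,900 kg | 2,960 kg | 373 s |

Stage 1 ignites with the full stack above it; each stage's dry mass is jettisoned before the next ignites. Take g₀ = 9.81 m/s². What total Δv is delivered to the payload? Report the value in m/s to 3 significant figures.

Δv ≈ 8660 m/s

Ignition mass of stage 1 = 123,000+17,800 + 31,900+2,960 + 5,000 = 180,660 kg.
Stage 1: m₀ = 180,660 kg, m_f = 180,660 − 123,000 = 57,660 kg; Δv = 247×9.81×ln(3.133) = 2423.1×1.1421 ≈ 2767 m/s.
Stage 2: m₀ = 39,860 kg, m_f = 39,860 − 31,900 = 7,960 kg; Δv = 373×9.81×ln(5.008) = 3659.1×1.6109 ≈ 5895 m/s.
Total Δv = 2767 + 5895 = 8662 m/s.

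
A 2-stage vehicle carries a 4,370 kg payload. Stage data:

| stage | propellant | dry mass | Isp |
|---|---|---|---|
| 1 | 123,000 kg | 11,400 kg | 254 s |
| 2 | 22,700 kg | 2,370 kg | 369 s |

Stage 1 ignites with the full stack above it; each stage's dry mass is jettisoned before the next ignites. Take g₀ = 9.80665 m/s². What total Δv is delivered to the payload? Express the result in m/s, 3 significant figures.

Ignition mass of stage 1 = 123,000+11,400 + 22,700+2,370 + 4,370 = 163,840 kg.
Stage 1: m₀ = 163,840 kg, m_f = 163,840 − 123,000 = 40,840 kg; Δv = 254×9.80665×ln(4.012) = 2490.9×1.3892 ≈ 3460 m/s.
Stage 2: m₀ = 29,440 kg, m_f = 29,440 − 22,700 = 6,740 kg; Δv = 369×9.80665×ln(4.368) = 3618.7×1.4743 ≈ 5335 m/s.
Total Δv = 3460 + 5335 = 8795 m/s.

Δv ≈ 8800 m/s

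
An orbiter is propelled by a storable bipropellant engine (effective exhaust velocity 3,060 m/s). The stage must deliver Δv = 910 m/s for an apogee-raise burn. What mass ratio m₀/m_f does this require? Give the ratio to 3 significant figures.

mass ratio ≈ 1.35

m₀/m_f = exp(Δv / v_e) = exp(910 / 3060.0) = exp(0.2974) = 1.3463.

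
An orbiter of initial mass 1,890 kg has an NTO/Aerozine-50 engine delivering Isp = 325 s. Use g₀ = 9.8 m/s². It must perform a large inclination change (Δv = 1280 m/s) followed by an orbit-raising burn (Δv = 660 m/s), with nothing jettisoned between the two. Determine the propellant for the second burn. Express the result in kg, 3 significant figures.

v_e = Isp · g₀ = 325 × 9.8 = 3185.0 m/s.
After the first burn: m = 1890 × exp(−1280/3185.0) = 1890 × 0.66906 = 1,264.52 kg.
After the second burn: m = 1,264.52 × exp(−660/3185.0) = 1,264.52 × 0.81284 = 1,027.85 kg.
Second-burn propellant = 1,264.52 − 1,027.85 = 236.67 kg.

propellant for the second burn ≈ 237 kg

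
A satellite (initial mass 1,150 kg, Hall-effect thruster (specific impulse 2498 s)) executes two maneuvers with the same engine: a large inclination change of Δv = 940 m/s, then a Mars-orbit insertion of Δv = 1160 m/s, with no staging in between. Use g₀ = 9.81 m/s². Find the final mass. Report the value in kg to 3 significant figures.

v_e = Isp · g₀ = 2498 × 9.81 = 24505.4 m/s.
After the first burn: m = 1150 × exp(−940/24505.4) = 1150 × 0.96237 = 1,106.73 kg.
After the second burn: m = 1,106.73 × exp(−1160/24505.4) = 1,106.73 × 0.95377 = 1,055.57 kg.

final mass ≈ 1060 kg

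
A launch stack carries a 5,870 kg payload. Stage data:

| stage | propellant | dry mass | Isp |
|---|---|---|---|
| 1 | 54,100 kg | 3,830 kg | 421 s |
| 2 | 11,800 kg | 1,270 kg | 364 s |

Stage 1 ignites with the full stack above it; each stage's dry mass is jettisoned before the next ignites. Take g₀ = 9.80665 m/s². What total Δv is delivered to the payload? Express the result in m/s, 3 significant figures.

Ignition mass of stage 1 = 54,100+3,830 + 11,800+1,270 + 5,870 = 76,870 kg.
Stage 1: m₀ = 76,870 kg, m_f = 76,870 − 54,100 = 22,770 kg; Δv = 421×9.80665×ln(3.376) = 4128.6×1.2167 ≈ 5023 m/s.
Stage 2: m₀ = 18,940 kg, m_f = 18,940 − 11,800 = 7,140 kg; Δv = 364×9.80665×ln(2.653) = 3569.6×0.9756 ≈ 3482 m/s.
Total Δv = 5023 + 3482 = 8505 m/s.

Δv ≈ 8510 m/s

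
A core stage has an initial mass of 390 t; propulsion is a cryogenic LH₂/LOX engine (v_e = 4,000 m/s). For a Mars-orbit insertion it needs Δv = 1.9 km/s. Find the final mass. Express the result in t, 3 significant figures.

From the ideal rocket equation, m₀/m_f = exp(Δv / v_e) = exp(1900 / 4000.0) = exp(0.4750) = 1.6080.
m_f = m₀ / 1.6080 = 390 / 1.6080 = 242.537 t.

final mass ≈ 243 t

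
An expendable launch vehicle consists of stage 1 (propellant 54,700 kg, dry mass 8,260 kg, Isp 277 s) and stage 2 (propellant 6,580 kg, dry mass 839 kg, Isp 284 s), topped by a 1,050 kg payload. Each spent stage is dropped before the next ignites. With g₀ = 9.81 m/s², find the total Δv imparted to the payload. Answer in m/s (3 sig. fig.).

Δv ≈ 8120 m/s

Ignition mass of stage 1 = 54,700+8,260 + 6,580+839 + 1,050 = 71,429 kg.
Stage 1: m₀ = 71,429 kg, m_f = 71,429 − 54,700 = 16,729 kg; Δv = 277×9.81×ln(4.27) = 2717.4×1.4516 ≈ 3944 m/s.
Stage 2: m₀ = 8,469 kg, m_f = 8,469 − 6,580 = 1,889 kg; Δv = 284×9.81×ln(4.483) = 2786.0×1.5004 ≈ 4180 m/s.
Total Δv = 3944 + 4180 = 8124 m/s.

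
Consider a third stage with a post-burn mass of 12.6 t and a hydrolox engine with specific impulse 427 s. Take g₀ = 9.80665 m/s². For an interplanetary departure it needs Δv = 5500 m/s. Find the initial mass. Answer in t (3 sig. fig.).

initial mass ≈ 46.9 t

v_e = Isp · g₀ = 427 × 9.80665 = 4187.4 m/s.
m₀/m_f = exp(Δv / v_e) = exp(5500 / 4187.4) = exp(1.3135) = 3.7190.
m₀ = m_f × 3.7190 = 12.6 × 3.7190 = 46.8594 t.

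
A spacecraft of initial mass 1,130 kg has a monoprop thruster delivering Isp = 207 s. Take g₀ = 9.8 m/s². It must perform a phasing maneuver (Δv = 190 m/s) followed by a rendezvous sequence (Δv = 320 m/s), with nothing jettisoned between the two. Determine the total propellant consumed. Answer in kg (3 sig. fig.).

total propellant consumed ≈ 251 kg

v_e = Isp · g₀ = 207 × 9.8 = 2028.6 m/s.
After the first burn: m = 1130 × exp(−190/2028.6) = 1130 × 0.91059 = 1,028.97 kg.
After the second burn: m = 1,028.97 × exp(−320/2028.6) = 1,028.97 × 0.85407 = 878.812 kg.
Total propellant = m₀ − m_final = 1130 − 878.812 = 251.188 kg.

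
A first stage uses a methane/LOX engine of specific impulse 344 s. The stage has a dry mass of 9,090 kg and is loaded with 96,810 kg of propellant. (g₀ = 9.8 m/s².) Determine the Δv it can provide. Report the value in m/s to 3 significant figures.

Δv ≈ 8280 m/s

v_e = Isp · g₀ = 344 × 9.8 = 3371.2 m/s.
m₀ = m_dry + m_prop = 9,090 + 96,810 = 105,900 kg.
Rocket equation: Δv = v_e · ln(m₀/m_f) = 3371.2 × ln(11.65) = 3371.2 × 2.4553 ≈ 8277.4 m/s.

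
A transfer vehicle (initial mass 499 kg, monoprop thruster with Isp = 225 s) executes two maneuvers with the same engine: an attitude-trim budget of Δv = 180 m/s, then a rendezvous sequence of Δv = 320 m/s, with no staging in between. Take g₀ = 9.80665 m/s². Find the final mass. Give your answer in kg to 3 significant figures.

final mass ≈ 398 kg

v_e = Isp · g₀ = 225 × 9.80665 = 2206.5 m/s.
After the first burn: m = 499 × exp(−180/2206.5) = 499 × 0.92166 = 459.908 kg.
After the second burn: m = 459.908 × exp(−320/2206.5) = 459.908 × 0.86500 = 397.82 kg.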